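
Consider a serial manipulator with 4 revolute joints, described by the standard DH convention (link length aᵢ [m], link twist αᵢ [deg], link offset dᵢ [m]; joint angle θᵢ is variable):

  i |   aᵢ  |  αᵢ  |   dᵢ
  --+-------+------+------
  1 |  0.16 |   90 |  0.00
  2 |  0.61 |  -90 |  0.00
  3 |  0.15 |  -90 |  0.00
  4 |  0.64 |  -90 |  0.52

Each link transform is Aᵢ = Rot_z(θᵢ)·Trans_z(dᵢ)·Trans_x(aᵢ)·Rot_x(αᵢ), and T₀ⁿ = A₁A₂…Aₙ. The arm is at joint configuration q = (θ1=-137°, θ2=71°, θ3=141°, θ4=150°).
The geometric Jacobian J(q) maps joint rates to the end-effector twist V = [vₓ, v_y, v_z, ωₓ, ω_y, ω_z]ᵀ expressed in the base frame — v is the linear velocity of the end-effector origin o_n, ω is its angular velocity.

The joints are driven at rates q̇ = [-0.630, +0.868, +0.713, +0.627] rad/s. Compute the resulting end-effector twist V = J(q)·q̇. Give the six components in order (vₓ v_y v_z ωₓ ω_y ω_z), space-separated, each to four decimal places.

o_n = [-0.9295, 0.0336, 0.4602]
J₁: ẑ×o_n = [-0.0336, -0.9295, 0.0000], ω = ẑ
J2: z=[-0.6820, 0.7314, 0.0000] o=[-0.1170, -0.1091, 0.0000] → [0.3366, 0.3139, 0.4969, -0.6820, 0.7314, 0.0000]
J3: z=[0.6915, 0.6448, 0.3256] o=[-0.2623, -0.2446, 0.5768] → [-0.1657, -0.1366, 0.6226, 0.6915, 0.6448, 0.3256]
J4: z=[-0.3802, 0.7081, -0.5950] o=[-0.1701, -0.2877, 0.4665] → [0.1867, 0.4495, 0.4156, -0.3802, 0.7081, -0.5950]
V = J·q̇ = [0.3122, 1.0424, 1.1358, -0.3373, 1.5386, -0.7710]

0.3122 1.0424 1.1358 -0.3373 1.5386 -0.7710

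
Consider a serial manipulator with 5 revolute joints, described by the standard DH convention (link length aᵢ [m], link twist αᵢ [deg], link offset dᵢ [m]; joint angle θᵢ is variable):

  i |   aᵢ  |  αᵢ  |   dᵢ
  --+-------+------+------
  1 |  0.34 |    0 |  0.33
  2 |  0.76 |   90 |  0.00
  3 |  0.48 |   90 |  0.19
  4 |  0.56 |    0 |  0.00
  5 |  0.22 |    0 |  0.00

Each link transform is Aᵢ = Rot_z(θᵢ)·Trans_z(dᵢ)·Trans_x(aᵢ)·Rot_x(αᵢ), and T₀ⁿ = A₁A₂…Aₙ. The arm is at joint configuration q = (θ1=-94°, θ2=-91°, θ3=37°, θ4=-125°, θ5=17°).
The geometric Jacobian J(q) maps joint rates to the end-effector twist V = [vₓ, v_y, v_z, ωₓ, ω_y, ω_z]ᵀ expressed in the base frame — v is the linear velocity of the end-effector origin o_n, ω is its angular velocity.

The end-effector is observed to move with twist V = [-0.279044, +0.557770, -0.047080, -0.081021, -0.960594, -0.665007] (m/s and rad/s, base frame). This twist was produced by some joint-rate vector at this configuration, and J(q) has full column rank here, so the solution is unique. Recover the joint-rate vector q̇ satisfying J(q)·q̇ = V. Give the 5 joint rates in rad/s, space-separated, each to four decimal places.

o_n = [-0.8947, -0.7428, 0.3847]
J₁: ẑ×o_n = [0.7428, -0.8947, 0.0000], ω = ẑ
J2: z=[0.0000, 0.0000, 1.0000] o=[-0.0237, -0.3392, 0.3300] → [0.4036, -0.8710, 0.0000, 0.0000, 0.0000, 1.0000]
J3: z=[0.0872, 0.9962, 0.0000] o=[-0.7808, -0.2729, 0.3300] → [0.0544, -0.0048, 0.0725, 0.0872, 0.9962, 0.0000]
J4: z=[-0.5995, 0.0525, -0.7986] o=[-1.1462, -0.0502, 0.6189] → [-0.5653, -0.3412, 0.4020, -0.5995, 0.0525, -0.7986]
J5: z=[-0.5995, 0.0525, -0.7986] o=[-0.9306, -0.5296, 0.4256] → [-0.1724, -0.0532, 0.1259, -0.5995, 0.0525, -0.7986]
q̇ = J⁺·V = [0.2240, -0.8930, -0.9640, 0.0850, -0.0900]

0.2240 -0.8930 -0.9640 0.0850 -0.0900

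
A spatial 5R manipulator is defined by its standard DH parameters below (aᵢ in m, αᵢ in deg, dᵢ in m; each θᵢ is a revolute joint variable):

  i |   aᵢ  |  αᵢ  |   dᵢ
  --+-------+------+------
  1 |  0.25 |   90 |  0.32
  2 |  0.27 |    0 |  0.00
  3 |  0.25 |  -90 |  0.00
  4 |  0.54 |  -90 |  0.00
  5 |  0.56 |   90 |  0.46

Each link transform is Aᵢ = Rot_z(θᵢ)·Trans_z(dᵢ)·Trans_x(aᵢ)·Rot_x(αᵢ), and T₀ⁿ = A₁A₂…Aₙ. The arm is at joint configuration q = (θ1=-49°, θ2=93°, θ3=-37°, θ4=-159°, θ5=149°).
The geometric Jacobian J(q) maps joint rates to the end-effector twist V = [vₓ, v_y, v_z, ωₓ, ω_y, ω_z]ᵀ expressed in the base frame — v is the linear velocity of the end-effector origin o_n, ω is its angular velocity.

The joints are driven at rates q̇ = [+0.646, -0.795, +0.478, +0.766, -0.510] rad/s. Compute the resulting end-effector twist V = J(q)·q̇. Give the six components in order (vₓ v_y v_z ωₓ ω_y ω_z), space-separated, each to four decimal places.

o_n = [0.1029, -0.8058, 0.7258]
J₁: ẑ×o_n = [0.8058, 0.1029, -0.0000], ω = ẑ
J2: z=[-0.7547, -0.6561, 0.0000] o=[0.1640, -0.1887, 0.3200] → [-0.2663, 0.3063, 0.4256, -0.7547, -0.6561, 0.0000]
J3: z=[-0.7547, -0.6561, 0.0000] o=[0.1547, -0.1780, 0.5896] → [-0.0894, 0.1028, 0.4398, -0.7547, -0.6561, 0.0000]
J4: z=[-0.5439, 0.6257, 0.5592] o=[0.2465, -0.2835, 0.7969] → [0.2476, -0.1189, 0.3738, -0.5439, 0.6257, 0.5592]
J5: z=[-0.5731, -0.7637, 0.2971] o=[-0.0845, -0.1977, 0.3789] → [-0.0843, 0.2545, 0.4917, -0.5731, -0.7637, 0.2971]
V = J·q̇ = [0.9221, -0.3487, -0.0925, 0.1149, 1.0767, 0.9228]

0.9221 -0.3487 -0.0925 0.1149 1.0767 0.9228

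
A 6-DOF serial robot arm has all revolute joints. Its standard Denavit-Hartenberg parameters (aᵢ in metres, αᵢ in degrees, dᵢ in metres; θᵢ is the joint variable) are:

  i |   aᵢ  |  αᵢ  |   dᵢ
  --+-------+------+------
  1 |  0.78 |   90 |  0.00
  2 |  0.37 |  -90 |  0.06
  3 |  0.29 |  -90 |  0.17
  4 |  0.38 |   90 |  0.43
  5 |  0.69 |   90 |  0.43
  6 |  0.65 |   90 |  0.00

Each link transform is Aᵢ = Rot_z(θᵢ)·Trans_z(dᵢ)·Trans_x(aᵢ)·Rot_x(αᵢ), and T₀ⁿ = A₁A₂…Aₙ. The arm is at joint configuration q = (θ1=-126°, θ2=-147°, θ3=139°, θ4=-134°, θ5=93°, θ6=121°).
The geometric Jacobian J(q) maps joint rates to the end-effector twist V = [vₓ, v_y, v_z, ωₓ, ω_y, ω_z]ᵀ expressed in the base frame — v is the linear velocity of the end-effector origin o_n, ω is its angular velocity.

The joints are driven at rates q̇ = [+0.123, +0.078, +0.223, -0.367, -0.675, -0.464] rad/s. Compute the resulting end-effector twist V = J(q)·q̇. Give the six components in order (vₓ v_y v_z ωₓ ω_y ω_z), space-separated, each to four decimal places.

o_n = [-1.0822, 0.3693, 0.0175]
J₁: ẑ×o_n = [-0.3693, -1.0822, 0.0000], ω = ẑ
J2: z=[-0.8090, 0.5878, 0.0000] o=[-0.4585, -0.6310, 0.0000] → [0.0103, 0.0142, -0.4426, -0.8090, 0.5878, 0.0000]
J3: z=[-0.3201, -0.4406, -0.8387] o=[-0.3246, -0.3447, -0.2015] → [0.5023, 0.7055, -0.5624, -0.3201, -0.4406, -0.8387]
J4: z=[-0.9340, -0.0015, 0.3573] o=[-0.3330, -0.6800, -0.2249] → [-0.3753, -0.0413, -0.9811, -0.9340, -0.0015, 0.3573]
J5: z=[0.1082, 0.9518, 0.2869] o=[-0.8640, -0.5641, -0.4090] → [0.1382, -0.1087, 0.3087, 0.1082, 0.9518, 0.2869]
J6: z=[-0.3890, 0.3061, -0.8689] o=[-1.4488, -0.1669, -0.0073] → [0.4735, -0.3089, -0.3208, -0.3890, 0.3061, -0.8689]
V = J·q̇ = [-0.1079, 0.2572, 0.1406, 0.3157, -0.8364, 0.0144]

-0.1079 0.2572 0.1406 0.3157 -0.8364 0.0144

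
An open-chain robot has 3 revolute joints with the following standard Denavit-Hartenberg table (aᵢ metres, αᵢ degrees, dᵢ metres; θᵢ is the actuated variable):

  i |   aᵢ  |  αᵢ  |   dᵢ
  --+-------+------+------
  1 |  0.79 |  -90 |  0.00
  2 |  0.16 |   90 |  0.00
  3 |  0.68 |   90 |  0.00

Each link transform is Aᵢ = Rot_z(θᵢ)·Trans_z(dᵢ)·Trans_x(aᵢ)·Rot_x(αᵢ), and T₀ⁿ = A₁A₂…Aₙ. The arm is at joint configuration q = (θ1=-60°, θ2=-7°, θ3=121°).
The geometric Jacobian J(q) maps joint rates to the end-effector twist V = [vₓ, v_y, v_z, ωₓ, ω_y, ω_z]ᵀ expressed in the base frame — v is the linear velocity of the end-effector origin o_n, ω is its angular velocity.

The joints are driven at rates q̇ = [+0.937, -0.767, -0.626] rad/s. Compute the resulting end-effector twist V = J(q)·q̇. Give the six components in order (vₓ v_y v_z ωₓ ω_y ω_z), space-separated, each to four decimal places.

0.5946 0.5352 -0.1003 -0.6261 -0.4496 0.3157

o_n = [0.8054, -0.2292, -0.0232]
J₁: ẑ×o_n = [0.2292, 0.8054, -0.0000], ω = ẑ
J2: z=[0.8660, 0.5000, 0.0000] o=[0.3950, -0.6842, 0.0000] → [-0.0116, 0.0201, 0.1888, 0.8660, 0.5000, 0.0000]
J3: z=[-0.0609, 0.1055, 0.9925] o=[0.4744, -0.8217, 0.0195] → [-0.5926, 0.3259, -0.0710, -0.0609, 0.1055, 0.9925]
V = J·q̇ = [0.5946, 0.5352, -0.1003, -0.6261, -0.4496, 0.3157]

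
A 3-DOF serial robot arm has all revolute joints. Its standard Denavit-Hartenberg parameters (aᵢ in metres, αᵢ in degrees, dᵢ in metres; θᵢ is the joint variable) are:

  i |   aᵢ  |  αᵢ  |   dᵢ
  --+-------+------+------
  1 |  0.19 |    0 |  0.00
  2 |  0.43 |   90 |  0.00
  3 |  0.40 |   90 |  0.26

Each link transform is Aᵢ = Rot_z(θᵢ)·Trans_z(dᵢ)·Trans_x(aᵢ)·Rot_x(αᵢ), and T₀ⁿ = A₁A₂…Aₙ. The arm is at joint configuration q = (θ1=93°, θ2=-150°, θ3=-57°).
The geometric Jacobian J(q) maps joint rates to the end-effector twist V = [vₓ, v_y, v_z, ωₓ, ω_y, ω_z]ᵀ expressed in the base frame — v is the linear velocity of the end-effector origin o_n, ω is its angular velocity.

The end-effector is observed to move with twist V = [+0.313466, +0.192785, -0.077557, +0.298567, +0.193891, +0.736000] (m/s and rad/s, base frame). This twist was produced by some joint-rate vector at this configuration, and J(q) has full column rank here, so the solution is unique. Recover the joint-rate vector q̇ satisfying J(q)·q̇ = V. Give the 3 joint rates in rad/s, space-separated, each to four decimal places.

o_n = [0.1248, -0.4952, -0.3355]
J₁: ẑ×o_n = [0.4952, 0.1248, -0.0000], ω = ẑ
J2: z=[0.0000, 0.0000, 1.0000] o=[-0.0099, 0.1897, 0.0000] → [0.6849, 0.1348, -0.0000, 0.0000, 0.0000, 1.0000]
J3: z=[-0.8387, -0.5446, 0.0000] o=[0.2243, -0.1709, 0.0000] → [0.1827, -0.2813, 0.2179, -0.8387, -0.5446, 0.0000]
q̇ = J⁺·V = [0.6620, 0.0740, -0.3560]

0.6620 0.0740 -0.3560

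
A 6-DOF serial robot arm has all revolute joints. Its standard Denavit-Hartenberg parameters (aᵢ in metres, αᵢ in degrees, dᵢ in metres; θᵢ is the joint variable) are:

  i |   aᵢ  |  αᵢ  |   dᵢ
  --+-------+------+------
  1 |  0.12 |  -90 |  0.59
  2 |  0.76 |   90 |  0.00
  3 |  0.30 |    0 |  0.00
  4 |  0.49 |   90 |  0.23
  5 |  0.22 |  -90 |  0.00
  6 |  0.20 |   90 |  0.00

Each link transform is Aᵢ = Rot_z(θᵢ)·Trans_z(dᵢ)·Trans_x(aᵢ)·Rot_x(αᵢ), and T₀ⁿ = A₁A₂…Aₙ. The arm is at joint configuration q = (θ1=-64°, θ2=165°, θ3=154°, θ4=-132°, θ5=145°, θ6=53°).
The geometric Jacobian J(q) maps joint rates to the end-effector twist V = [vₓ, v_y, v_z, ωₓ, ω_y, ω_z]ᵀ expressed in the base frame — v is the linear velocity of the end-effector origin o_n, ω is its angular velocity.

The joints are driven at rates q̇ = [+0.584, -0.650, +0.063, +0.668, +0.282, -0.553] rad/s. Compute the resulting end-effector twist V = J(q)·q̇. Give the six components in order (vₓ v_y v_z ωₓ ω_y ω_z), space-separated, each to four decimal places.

-0.0396 -0.4800 -0.2255 -0.7474 -0.2759 -0.6631

o_n = [0.1581, 0.4942, 0.0172]
J₁: ẑ×o_n = [-0.4942, 0.1581, 0.0000], ω = ẑ
J2: z=[0.8988, 0.4384, 0.0000] o=[0.0526, -0.1079, 0.5900] → [-0.2511, 0.5149, 0.4949, 0.8988, 0.4384, 0.0000]
J3: z=[0.1135, -0.2326, -0.9659] o=[-0.2692, 0.5520, 0.3933] → [0.0318, -0.3700, 0.0928, 0.1135, -0.2326, -0.9659]
J4: z=[0.1135, -0.2326, -0.9659] o=[-0.0368, 0.3755, 0.4631] → [0.2184, -0.1376, 0.0588, 0.1135, -0.2326, -0.9659]
J5: z=[-0.9920, -0.0812, -0.0970] o=[-0.0381, 0.7969, 0.1233] → [-0.0207, -0.1243, 0.3162, -0.9920, -0.0812, -0.0970]
J6: z=[-0.0609, -0.3653, 0.9289] o=[-0.0137, 0.5929, 0.0447] → [0.1017, 0.1579, 0.0688, -0.0609, -0.3653, 0.9289]
V = J·q̇ = [-0.0396, -0.4800, -0.2255, -0.7474, -0.2759, -0.6631]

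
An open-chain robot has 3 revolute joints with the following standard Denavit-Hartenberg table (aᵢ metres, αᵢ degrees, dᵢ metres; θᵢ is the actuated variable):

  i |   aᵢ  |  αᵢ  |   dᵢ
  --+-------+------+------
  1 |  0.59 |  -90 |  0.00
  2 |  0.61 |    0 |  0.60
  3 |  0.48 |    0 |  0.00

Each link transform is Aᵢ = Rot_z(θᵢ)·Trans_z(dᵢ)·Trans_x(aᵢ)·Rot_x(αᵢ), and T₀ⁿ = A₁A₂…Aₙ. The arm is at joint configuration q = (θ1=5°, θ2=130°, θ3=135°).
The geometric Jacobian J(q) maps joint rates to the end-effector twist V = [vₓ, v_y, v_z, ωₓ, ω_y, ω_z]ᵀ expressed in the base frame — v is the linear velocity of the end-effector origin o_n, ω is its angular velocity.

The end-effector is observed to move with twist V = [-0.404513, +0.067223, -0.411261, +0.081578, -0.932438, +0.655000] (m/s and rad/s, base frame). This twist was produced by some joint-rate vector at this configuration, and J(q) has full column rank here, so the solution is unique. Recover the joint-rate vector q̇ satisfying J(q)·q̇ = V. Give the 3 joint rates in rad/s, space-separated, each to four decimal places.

0.6550 -0.9490 0.0130

o_n = [0.1032, 0.6113, 0.0109]
J₁: ẑ×o_n = [-0.6113, 0.1032, 0.0000], ω = ẑ
J2: z=[-0.0872, 0.9962, 0.0000] o=[0.5878, 0.0514, 0.0000] → [0.0108, 0.0009, 0.4339, -0.0872, 0.9962, 0.0000]
J3: z=[-0.0872, 0.9962, 0.0000] o=[0.1449, 0.6150, -0.4673] → [0.4764, 0.0417, 0.0418, -0.0872, 0.9962, 0.0000]
q̇ = J⁺·V = [0.6550, -0.9490, 0.0130]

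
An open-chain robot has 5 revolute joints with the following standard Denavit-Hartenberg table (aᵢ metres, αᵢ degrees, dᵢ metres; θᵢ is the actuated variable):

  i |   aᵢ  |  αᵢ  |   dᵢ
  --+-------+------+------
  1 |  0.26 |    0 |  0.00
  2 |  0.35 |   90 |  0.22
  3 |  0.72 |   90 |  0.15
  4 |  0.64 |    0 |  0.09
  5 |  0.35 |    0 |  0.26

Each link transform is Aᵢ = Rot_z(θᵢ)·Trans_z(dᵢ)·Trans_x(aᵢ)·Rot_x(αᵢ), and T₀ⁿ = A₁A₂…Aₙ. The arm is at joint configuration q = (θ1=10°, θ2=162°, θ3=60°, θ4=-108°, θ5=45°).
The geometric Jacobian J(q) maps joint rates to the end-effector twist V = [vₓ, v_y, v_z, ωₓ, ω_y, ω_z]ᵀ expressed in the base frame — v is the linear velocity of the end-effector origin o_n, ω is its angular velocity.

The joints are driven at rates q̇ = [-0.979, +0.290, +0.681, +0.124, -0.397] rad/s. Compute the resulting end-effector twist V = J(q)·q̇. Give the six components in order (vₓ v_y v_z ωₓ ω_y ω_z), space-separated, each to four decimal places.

-0.1111 0.3940 0.4300 0.3289 0.6415 -0.5525

o_n = [-0.8352, -0.5796, 0.6349]
J₁: ẑ×o_n = [0.5796, -0.8352, 0.0000], ω = ẑ
J2: z=[0.0000, 0.0000, 1.0000] o=[0.2561, 0.0451, 0.0000] → [0.6247, -1.0912, 0.0000, 0.0000, 0.0000, 1.0000]
J3: z=[0.1392, 0.9903, 0.0000] o=[-0.0905, 0.0939, 0.2200] → [0.4108, -0.0577, 0.6437, 0.1392, 0.9903, 0.0000]
J4: z=[-0.8576, 0.1205, -0.5000] o=[-0.4262, 0.2925, 0.8435] → [-0.4612, 0.0256, 0.7972, -0.8576, 0.1205, -0.5000]
J5: z=[-0.8576, 0.1205, -0.5000] o=[-0.4901, -0.3132, 0.6273] → [-0.1323, 0.1791, 0.2701, -0.8576, 0.1205, -0.5000]
V = J·q̇ = [-0.1111, 0.3940, 0.4300, 0.3289, 0.6415, -0.5525]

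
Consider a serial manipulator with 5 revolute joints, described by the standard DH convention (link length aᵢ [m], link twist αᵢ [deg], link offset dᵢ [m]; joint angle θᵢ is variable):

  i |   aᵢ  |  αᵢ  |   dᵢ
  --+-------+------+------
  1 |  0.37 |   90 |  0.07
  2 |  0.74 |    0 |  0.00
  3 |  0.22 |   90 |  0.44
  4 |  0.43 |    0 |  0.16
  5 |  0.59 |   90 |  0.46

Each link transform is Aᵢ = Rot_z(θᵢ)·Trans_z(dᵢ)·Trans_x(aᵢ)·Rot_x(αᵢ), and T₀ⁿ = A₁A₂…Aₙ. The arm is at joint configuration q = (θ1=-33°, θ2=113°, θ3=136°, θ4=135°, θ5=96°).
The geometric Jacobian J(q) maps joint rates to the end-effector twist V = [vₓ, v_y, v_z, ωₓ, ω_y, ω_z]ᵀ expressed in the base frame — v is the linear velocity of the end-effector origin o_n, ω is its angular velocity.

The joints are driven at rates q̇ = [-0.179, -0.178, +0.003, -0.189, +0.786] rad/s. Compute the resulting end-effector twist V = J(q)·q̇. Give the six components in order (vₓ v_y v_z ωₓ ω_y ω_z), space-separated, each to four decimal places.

o_n = [-0.4363, -0.0571, 1.3985]
J₁: ẑ×o_n = [0.0571, -0.4363, 0.0000], ω = ẑ
J2: z=[-0.5446, -0.8387, 0.0000] o=[0.3103, -0.2015, 0.0700] → [-1.1142, 0.7235, -0.7048, -0.5446, -0.8387, 0.0000]
J3: z=[-0.5446, -0.8387, 0.0000] o=[0.0678, -0.0440, 0.7512] → [-0.5429, 0.3525, -0.4156, -0.5446, -0.8387, 0.0000]
J4: z=[-0.7830, 0.5085, 0.3584] o=[-0.2379, -0.3701, 0.5458] → [0.3214, 0.5965, -0.1442, -0.7830, 0.5085, 0.3584]
J5: z=[-0.7830, 0.5085, 0.3584] o=[-0.4374, -0.6031, 0.8870] → [0.0644, 0.4009, -0.4281, -0.7830, 0.5085, 0.3584]
V = J·q̇ = [0.1763, 0.1527, -0.1850, -0.3721, 0.4503, 0.0349]

0.1763 0.1527 -0.1850 -0.3721 0.4503 0.0349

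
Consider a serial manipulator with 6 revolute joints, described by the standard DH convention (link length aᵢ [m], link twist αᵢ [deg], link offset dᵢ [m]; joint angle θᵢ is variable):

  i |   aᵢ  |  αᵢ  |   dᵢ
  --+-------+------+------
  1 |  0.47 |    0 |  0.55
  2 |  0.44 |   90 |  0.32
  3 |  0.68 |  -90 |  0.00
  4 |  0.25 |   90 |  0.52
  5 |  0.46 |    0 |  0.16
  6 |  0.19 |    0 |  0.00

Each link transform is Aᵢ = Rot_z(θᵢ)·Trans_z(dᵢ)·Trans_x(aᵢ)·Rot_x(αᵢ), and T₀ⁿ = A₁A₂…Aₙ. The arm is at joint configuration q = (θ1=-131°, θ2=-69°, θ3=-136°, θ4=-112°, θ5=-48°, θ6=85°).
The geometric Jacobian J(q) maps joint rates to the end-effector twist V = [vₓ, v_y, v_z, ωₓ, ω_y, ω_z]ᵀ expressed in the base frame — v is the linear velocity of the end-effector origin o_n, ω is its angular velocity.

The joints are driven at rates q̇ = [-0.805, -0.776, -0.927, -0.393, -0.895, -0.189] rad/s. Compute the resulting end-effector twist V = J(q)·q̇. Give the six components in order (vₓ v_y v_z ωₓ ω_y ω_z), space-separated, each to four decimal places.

1.2524 0.0961 0.4213 0.7578 -0.8302 -1.9965

o_n = [-0.5285, 0.3617, 0.4749]
J₁: ẑ×o_n = [-0.3617, -0.5285, 0.0000], ω = ẑ
J2: z=[0.0000, 0.0000, 1.0000] o=[-0.3083, -0.3547, 0.5500] → [-0.7165, -0.2202, 0.0000, 0.0000, 0.0000, 1.0000]
J3: z=[0.3420, 0.9397, 0.0000] o=[-0.7218, -0.2042, 0.8700] → [-0.3713, 0.1351, 0.0119, 0.3420, 0.9397, 0.0000]
J4: z=[-0.6528, 0.2376, -0.7193] o=[-0.2622, -0.3715, 0.3976] → [0.5458, 0.2421, -0.4154, -0.6528, 0.2376, -0.7193]
J5: z=[-0.7549, -0.1239, 0.6441] o=[-0.5856, -0.0071, 0.0886] → [-0.2854, 0.3284, -0.2714, -0.7549, -0.1239, 0.6441]
J6: z=[-0.7549, -0.1239, 0.6441] o=[-0.4636, 0.1884, 0.5177] → [-0.1064, -0.0741, -0.1389, -0.7549, -0.1239, 0.6441]
V = J·q̇ = [1.2524, 0.0961, 0.4213, 0.7578, -0.8302, -1.9965]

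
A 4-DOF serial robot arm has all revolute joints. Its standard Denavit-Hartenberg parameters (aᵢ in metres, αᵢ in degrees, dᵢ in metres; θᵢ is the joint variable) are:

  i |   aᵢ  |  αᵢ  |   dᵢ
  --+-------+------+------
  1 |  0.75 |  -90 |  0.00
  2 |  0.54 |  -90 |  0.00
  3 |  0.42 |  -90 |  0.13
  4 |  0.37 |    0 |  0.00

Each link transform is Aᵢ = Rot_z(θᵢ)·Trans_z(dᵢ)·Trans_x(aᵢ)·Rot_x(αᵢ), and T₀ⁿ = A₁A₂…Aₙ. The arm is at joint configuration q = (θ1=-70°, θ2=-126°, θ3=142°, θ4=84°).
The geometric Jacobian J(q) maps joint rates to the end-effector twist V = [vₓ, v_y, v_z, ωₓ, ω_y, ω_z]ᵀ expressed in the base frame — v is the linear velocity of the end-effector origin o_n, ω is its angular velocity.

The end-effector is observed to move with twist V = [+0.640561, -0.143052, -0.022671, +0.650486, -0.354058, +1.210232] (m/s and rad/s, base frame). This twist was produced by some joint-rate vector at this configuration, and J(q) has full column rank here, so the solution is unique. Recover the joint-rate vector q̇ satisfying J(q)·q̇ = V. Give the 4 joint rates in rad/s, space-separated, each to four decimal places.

0.6950 0.6060 0.7520 -0.1470

o_n = [-0.1106, -0.5218, 0.0046]
J₁: ẑ×o_n = [0.5218, -0.1106, 0.0000], ω = ẑ
J2: z=[0.9397, 0.3420, 0.0000] o=[0.2565, -0.7048, 0.0000] → [0.0016, -0.0043, 0.2975, 0.9397, 0.3420, 0.0000]
J3: z=[0.2767, -0.7602, 0.5878] o=[0.1480, -0.4065, 0.4369] → [0.3964, -0.0324, -0.2285, 0.2767, -0.7602, 0.5878]
J4: z=[0.8643, -0.0705, -0.4981] o=[0.0075, -0.7766, 0.2455] → [0.1439, 0.2670, 0.2119, 0.8643, -0.0705, -0.4981]
q̇ = J⁺·V = [0.6950, 0.6060, 0.7520, -0.1470]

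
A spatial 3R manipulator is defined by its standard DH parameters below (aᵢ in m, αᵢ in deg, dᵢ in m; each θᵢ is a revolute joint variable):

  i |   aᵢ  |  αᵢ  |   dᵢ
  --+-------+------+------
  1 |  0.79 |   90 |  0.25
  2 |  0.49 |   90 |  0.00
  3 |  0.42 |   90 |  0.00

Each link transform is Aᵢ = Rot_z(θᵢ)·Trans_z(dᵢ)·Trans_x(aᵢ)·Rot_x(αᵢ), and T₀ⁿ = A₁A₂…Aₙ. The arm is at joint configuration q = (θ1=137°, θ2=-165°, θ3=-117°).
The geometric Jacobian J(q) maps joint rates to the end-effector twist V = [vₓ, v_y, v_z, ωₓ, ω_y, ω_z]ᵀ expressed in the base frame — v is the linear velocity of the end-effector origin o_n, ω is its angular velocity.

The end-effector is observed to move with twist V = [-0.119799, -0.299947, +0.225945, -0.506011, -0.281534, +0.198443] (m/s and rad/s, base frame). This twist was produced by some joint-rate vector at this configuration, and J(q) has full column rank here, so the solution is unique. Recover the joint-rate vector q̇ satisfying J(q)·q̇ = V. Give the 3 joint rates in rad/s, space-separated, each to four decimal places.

0.8630 -0.5510 -0.6880

o_n = [-0.6215, 0.0679, 0.1725]
J₁: ẑ×o_n = [-0.0679, -0.6215, 0.0000], ω = ẑ
J2: z=[0.6820, 0.7314, 0.0000] o=[-0.5778, 0.5388, 0.2500] → [-0.0567, 0.0528, -0.2891, 0.6820, 0.7314, 0.0000]
J3: z=[0.1893, -0.1765, 0.9659] o=[-0.2316, 0.2160, 0.1232] → [0.1343, -0.3860, -0.0969, 0.1893, -0.1765, 0.9659]
q̇ = J⁺·V = [0.8630, -0.5510, -0.6880]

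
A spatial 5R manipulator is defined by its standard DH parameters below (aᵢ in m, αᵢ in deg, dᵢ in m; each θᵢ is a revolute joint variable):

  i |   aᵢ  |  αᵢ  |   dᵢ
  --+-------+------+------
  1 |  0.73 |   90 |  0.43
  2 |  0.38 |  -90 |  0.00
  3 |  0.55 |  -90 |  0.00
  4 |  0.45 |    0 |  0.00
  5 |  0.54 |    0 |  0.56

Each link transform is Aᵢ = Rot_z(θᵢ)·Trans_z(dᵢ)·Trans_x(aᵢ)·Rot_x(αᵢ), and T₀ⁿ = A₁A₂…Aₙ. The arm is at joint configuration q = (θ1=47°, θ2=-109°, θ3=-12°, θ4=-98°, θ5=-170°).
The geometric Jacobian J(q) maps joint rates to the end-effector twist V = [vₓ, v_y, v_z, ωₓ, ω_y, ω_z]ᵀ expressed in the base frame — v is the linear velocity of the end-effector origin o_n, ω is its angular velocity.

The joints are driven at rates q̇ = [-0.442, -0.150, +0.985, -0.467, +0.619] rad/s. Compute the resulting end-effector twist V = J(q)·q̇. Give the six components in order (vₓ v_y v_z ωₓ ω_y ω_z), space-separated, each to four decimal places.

-0.1603 0.5325 0.7563 0.4097 0.8773 -0.7926

o_n = [-0.1041, 0.5487, -0.4421]
J₁: ẑ×o_n = [-0.5487, -0.1041, 0.0000], ω = ẑ
J2: z=[0.7314, -0.6820, 0.0000] o=[0.4979, 0.5339, 0.4300] → [0.5948, 0.6378, -0.3998, 0.7314, -0.6820, 0.0000]
J3: z=[0.6448, 0.6915, -0.3256] o=[0.4135, 0.4434, 0.0707] → [-0.3203, 0.4992, 0.4258, 0.6448, 0.6915, -0.3256]
J4: z=[-0.7615, 0.6176, -0.1966] o=[0.3777, 0.2373, -0.4380] → [0.0587, 0.0916, 0.0605, -0.7615, 0.6176, -0.1966]
J5: z=[-0.7615, 0.6176, -0.1966] o=[0.6691, 0.5689, -0.5251] → [0.0473, 0.2152, 0.4930, -0.7615, 0.6176, -0.1966]
V = J·q̇ = [-0.1603, 0.5325, 0.7563, 0.4097, 0.8773, -0.7926]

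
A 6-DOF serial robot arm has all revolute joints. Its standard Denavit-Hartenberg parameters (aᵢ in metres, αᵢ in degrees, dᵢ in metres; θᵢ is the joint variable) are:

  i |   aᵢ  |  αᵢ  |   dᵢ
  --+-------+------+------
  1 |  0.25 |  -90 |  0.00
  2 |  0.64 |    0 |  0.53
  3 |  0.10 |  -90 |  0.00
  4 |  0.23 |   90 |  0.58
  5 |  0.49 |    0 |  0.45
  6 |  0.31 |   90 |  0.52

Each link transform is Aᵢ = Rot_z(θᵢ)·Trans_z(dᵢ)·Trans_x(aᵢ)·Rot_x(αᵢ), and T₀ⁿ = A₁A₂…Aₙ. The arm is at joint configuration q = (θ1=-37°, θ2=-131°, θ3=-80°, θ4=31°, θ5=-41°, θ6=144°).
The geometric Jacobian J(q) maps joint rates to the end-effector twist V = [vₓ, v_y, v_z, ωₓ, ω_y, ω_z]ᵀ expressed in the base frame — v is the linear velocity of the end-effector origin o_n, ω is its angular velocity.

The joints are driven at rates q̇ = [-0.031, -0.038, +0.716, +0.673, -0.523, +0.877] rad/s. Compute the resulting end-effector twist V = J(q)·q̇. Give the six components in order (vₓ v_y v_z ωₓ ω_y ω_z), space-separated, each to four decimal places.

-0.3033 -0.3451 0.5332 0.1890 1.0865 0.4520

o_n = [-0.4327, 1.6889, 0.4207]
J₁: ẑ×o_n = [-1.6889, -0.4327, 0.0000], ω = ẑ
J2: z=[0.6018, 0.7986, 0.0000] o=[0.1997, -0.1505, 0.0000] → [0.3360, -0.2532, 1.6120, 0.6018, 0.7986, 0.0000]
J3: z=[0.6018, 0.7986, 0.0000] o=[0.1833, 0.5255, 0.4830] → [-0.0498, 0.0375, 1.1921, 0.6018, 0.7986, 0.0000]
J4: z=[-0.4113, 0.3100, 0.8572] o=[0.1148, 0.5771, 0.4315] → [-0.9564, -0.4738, -0.2876, -0.4113, 0.3100, 0.8572]
J5: z=[0.1633, 0.9502, -0.2653] o=[-0.3300, 0.7640, 0.8271] → [-0.1408, 0.0936, 0.2486, 0.1633, 0.9502, -0.2653]
J6: z=[0.1633, 0.9502, -0.2653] o=[-0.4559, 1.1033, 0.2689] → [0.2995, -0.0309, 0.0736, 0.1633, 0.9502, -0.2653]
V = J·q̇ = [-0.3033, -0.3451, 0.5332, 0.1890, 1.0865, 0.4520]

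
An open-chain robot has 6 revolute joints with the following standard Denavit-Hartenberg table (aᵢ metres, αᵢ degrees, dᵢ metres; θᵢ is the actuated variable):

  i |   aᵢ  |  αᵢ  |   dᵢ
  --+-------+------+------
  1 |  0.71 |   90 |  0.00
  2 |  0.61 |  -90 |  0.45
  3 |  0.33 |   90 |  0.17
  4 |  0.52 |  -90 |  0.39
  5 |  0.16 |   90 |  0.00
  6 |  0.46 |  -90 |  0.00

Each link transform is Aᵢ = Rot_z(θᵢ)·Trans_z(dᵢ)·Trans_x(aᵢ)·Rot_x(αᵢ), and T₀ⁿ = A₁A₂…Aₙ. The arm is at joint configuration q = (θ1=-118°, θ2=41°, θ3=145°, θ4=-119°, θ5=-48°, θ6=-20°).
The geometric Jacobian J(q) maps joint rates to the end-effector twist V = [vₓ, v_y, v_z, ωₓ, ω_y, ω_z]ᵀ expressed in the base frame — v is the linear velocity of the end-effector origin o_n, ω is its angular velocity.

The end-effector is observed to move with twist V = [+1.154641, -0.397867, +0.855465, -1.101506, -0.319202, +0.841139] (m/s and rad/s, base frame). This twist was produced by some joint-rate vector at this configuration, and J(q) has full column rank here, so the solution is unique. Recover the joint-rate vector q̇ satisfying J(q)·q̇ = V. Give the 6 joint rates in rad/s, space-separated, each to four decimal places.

0.5670 0.3400 -0.5730 0.2530 -0.9270 -0.2980

o_n = [-0.8867, -1.8499, 0.4289]
J₁: ẑ×o_n = [1.8499, -0.8867, 0.0000], ω = ẑ
J2: z=[-0.8829, 0.4695, 0.0000] o=[-0.3333, -0.6269, 0.0000] → [0.2014, 0.3787, 1.3396, -0.8829, 0.4695, 0.0000]
J3: z=[0.3080, 0.5793, 0.7547] o=[-0.9468, -0.8221, 0.4002] → [0.7923, 0.0365, -0.3514, 0.3080, 0.5793, 0.7547]
J4: z=[0.5200, -0.7668, 0.3763] o=[-0.6315, -0.6324, 0.3512] → [0.3985, -0.1365, -0.8288, 0.5200, -0.7668, 0.3763]
J5: z=[0.5475, -0.0389, -0.8359] o=[-0.7696, -1.2646, 0.2901] → [-0.4947, 0.0219, -0.3250, 0.5475, -0.0389, -0.8359]
J6: z=[0.8352, -0.0369, 0.5487] o=[-0.7780, -1.4244, 0.2921] → [0.2284, -0.1739, -0.3594, 0.8352, -0.0369, 0.5487]
q̇ = J⁺·V = [0.5670, 0.3400, -0.5730, 0.2530, -0.9270, -0.2980]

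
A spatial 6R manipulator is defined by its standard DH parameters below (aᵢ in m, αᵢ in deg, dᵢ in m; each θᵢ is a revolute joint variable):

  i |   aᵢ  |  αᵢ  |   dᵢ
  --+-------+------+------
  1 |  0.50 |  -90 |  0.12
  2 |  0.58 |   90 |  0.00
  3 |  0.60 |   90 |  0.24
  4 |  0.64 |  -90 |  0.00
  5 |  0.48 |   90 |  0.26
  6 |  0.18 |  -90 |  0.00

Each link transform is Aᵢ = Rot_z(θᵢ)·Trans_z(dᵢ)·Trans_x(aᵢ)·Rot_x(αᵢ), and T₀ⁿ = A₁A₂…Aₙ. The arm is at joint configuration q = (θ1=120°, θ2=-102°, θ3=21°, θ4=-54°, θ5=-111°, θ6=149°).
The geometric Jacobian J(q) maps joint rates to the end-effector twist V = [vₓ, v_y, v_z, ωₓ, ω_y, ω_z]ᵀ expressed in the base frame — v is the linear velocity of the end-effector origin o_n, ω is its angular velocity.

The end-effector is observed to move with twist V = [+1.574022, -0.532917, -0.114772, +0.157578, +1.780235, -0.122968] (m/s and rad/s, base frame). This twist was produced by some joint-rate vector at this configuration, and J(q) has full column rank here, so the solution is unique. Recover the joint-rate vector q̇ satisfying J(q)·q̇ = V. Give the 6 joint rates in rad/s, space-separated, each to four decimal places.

-0.6320 -0.5480 -0.8570 0.3030 -0.3920 -0.5950

o_n = [-0.1753, 0.0163, 1.8783]
J₁: ẑ×o_n = [-0.0163, -0.1753, 0.0000], ω = ẑ
J2: z=[-0.8660, -0.5000, 0.0000] o=[-0.2500, 0.4330, 0.1200] → [-0.8791, 1.5227, 0.3982, -0.8660, -0.5000, 0.0000]
J3: z=[0.4891, -0.8471, -0.2079] o=[-0.1897, 0.3286, 0.6873] → [-1.0738, -0.5855, -0.1405, 0.4891, -0.8471, -0.2079]
J4: z=[0.8458, 0.4023, 0.3505] o=[-0.2003, -0.0831, 1.1853] → [0.2439, -0.5773, 0.0740, 0.8458, 0.4023, 0.3505]
J5: z=[0.1149, -0.7789, 0.6166] o=[-0.5338, 0.2249, 1.6365] → [-0.0597, 0.1933, 0.2553, 0.1149, -0.7789, 0.6166]
J6: z=[0.1833, -0.5934, -0.7838] o=[-0.0353, 0.1199, 1.8326] → [-0.1082, 0.1013, -0.1020, 0.1833, -0.5934, -0.7838]
q̇ = J⁺·V = [-0.6320, -0.5480, -0.8570, 0.3030, -0.3920, -0.5950]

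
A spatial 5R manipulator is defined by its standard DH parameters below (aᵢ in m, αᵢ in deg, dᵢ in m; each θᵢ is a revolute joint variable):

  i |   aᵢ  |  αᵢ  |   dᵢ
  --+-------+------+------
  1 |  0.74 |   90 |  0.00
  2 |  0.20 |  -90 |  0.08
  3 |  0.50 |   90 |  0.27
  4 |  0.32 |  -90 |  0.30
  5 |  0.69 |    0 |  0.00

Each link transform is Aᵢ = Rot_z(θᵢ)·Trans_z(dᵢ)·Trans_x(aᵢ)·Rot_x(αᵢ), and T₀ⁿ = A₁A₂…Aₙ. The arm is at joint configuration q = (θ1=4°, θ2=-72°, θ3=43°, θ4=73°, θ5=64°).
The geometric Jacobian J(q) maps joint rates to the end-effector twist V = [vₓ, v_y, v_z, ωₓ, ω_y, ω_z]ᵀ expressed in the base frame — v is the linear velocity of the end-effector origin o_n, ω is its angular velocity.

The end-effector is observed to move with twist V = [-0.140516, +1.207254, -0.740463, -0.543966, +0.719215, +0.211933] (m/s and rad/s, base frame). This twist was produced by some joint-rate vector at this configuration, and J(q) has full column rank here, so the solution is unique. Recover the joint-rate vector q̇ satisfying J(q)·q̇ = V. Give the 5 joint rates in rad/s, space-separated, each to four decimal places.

0.8200 -0.3430 -0.4750 -0.0110 -0.6200

o_n = [1.6640, 0.7371, -0.1895]
J₁: ẑ×o_n = [-0.7371, 1.6640, 0.0000], ω = ẑ
J2: z=[0.0698, -0.9976, 0.0000] o=[0.7382, 0.0516, 0.0000] → [0.1891, 0.0132, 0.9714, 0.0698, -0.9976, 0.0000]
J3: z=[0.9487, 0.0663, 0.3090] o=[0.8054, -0.0239, -0.1902] → [-0.2351, 0.2647, 0.6651, 0.9487, 0.0663, 0.3090]
J4: z=[0.2613, -0.7149, -0.6486] o=[1.1505, 0.3421, -0.4546] → [0.0668, -0.4023, 0.4703, 0.2613, -0.7149, -0.6486]
J5: z=[0.1073, -0.6463, 0.7555] o=[1.5359, 0.2131, -0.6197] → [-0.6739, 0.0507, 0.1390, 0.1073, -0.6463, 0.7555]
q̇ = J⁺·V = [0.8200, -0.3430, -0.4750, -0.0110, -0.6200]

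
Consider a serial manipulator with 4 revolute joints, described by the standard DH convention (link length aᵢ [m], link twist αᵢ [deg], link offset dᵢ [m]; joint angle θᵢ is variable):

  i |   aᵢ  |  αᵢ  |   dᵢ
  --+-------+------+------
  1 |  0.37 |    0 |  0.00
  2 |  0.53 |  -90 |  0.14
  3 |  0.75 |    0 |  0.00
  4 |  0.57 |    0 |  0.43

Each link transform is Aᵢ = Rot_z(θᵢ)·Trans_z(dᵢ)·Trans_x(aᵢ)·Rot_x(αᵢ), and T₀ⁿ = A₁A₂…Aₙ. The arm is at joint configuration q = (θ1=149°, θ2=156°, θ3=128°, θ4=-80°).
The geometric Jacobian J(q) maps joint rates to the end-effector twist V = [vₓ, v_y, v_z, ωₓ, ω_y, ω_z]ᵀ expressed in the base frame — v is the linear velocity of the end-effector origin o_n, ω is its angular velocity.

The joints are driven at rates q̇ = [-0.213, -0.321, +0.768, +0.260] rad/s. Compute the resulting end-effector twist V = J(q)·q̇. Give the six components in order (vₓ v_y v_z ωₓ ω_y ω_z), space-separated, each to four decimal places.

o_n = [0.2930, 0.0689, -0.8746]
J₁: ẑ×o_n = [-0.0689, 0.2930, 0.0000], ω = ẑ
J2: z=[0.0000, 0.0000, 1.0000] o=[-0.3172, 0.1906, 0.0000] → [0.1217, 0.6101, -0.0000, 0.0000, 0.0000, 1.0000]
J3: z=[0.8192, 0.5736, 0.0000] o=[-0.0132, -0.2436, 0.1400] → [-0.5820, 0.8311, 0.0803, 0.8192, 0.5736, 0.0000]
J4: z=[0.8192, 0.5736, 0.0000] o=[-0.2780, 0.1347, -0.4510] → [-0.2430, 0.3470, -0.3814, 0.8192, 0.5736, 0.0000]
V = J·q̇ = [-0.5345, 0.4702, -0.0375, 0.8421, 0.5896, -0.5340]

-0.5345 0.4702 -0.0375 0.8421 0.5896 -0.5340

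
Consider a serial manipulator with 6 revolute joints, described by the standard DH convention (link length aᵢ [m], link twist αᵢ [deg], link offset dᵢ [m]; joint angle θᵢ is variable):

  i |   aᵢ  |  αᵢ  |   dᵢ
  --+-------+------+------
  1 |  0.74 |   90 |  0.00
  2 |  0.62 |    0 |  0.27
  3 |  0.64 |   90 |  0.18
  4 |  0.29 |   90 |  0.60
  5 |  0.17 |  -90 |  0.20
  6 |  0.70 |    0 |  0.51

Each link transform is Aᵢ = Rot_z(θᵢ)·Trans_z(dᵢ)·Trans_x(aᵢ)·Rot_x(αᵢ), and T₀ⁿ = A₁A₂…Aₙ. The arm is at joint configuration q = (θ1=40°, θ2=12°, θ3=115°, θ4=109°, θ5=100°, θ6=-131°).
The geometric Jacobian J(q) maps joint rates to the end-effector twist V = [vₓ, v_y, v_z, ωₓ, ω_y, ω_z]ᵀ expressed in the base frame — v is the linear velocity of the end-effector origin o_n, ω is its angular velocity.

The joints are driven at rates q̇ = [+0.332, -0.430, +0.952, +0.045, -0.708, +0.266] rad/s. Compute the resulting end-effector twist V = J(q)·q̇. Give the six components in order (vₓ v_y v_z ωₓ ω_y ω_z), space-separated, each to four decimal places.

o_n = [0.8764, 0.0384, 1.3685]
J₁: ẑ×o_n = [-0.0384, 0.8764, 0.0000], ω = ẑ
J2: z=[0.6428, -0.7660, 0.0000] o=[0.5669, 0.4757, 0.0000] → [-1.0483, -0.8796, -0.0439, 0.6428, -0.7660, 0.0000]
J3: z=[0.6428, -0.7660, 0.0000] o=[1.2050, 0.6587, 0.1289] → [-0.9496, -0.7968, -0.6504, 0.6428, -0.7660, 0.0000]
J4: z=[0.6118, 0.5134, 0.6018] o=[1.0256, 0.2732, 0.6400] → [0.5152, -0.5355, -0.0670, 0.6118, 0.5134, 0.6018]
J5: z=[-0.2266, -0.6152, 0.7551] o=[1.6125, 0.4077, 0.9257] → [0.0064, -0.4555, -0.3691, -0.2266, -0.6152, 0.7551]
J6: z=[-0.8526, 0.5001, 0.1516] o=[1.6472, 0.3882, 1.1852] → [0.1447, 0.0395, 0.6837, -0.8526, 0.5001, 0.1516]
V = J·q̇ = [-0.4089, 0.2196, -0.1601, 0.2967, 0.1918, -0.1352]

-0.4089 0.2196 -0.1601 0.2967 0.1918 -0.1352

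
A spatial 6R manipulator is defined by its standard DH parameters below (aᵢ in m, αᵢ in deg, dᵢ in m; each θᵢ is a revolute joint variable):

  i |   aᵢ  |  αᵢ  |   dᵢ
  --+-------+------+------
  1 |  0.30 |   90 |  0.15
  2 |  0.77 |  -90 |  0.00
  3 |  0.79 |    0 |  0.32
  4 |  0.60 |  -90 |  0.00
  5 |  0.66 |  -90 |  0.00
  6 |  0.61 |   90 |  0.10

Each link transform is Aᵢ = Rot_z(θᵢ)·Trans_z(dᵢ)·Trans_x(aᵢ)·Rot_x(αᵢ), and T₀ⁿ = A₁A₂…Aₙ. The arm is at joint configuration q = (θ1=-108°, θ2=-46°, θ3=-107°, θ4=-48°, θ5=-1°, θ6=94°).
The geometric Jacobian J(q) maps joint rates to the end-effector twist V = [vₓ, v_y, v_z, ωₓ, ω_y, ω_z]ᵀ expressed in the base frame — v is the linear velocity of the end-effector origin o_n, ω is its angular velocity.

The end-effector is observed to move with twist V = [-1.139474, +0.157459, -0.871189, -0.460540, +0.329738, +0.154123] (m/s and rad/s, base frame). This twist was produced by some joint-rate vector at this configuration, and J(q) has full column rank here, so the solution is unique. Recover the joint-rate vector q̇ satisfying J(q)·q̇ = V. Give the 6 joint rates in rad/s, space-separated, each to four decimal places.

0.0730 0.8820 0.6220 0.2360 -0.3850 0.9250

o_n = [-0.6513, 0.3228, 0.9024]
J₁: ẑ×o_n = [-0.3228, -0.6513, 0.0000], ω = ẑ
J2: z=[-0.9511, 0.3090, 0.0000] o=[-0.0927, -0.2853, 0.1500] → [0.2325, 0.7155, -0.4057, -0.9511, 0.3090, 0.0000]
J3: z=[-0.2223, -0.6841, 0.6947] o=[-0.2580, -0.7940, -0.4039] → [-1.6694, 0.0171, -0.5173, -0.2223, -0.6841, 0.6947]
J4: z=[-0.2223, -0.6841, 0.6947] o=[-0.9981, -0.6269, -0.0155] → [-1.2876, 0.4449, 0.0261, -0.2223, -0.6841, 0.6947]
J5: z=[-0.9527, 0.0009, -0.3040] o=[-1.1225, -0.1893, 0.3757] → [0.1561, 0.3585, -0.4882, -0.9527, 0.0009, -0.3040]
J6: z=[0.2186, 0.6968, -0.6832] o=[-1.2619, 0.2841, 0.8139] → [0.0880, -0.4365, -0.4170, 0.2186, 0.6968, -0.6832]
q̇ = J⁺·V = [0.0730, 0.8820, 0.6220, 0.2360, -0.3850, 0.9250]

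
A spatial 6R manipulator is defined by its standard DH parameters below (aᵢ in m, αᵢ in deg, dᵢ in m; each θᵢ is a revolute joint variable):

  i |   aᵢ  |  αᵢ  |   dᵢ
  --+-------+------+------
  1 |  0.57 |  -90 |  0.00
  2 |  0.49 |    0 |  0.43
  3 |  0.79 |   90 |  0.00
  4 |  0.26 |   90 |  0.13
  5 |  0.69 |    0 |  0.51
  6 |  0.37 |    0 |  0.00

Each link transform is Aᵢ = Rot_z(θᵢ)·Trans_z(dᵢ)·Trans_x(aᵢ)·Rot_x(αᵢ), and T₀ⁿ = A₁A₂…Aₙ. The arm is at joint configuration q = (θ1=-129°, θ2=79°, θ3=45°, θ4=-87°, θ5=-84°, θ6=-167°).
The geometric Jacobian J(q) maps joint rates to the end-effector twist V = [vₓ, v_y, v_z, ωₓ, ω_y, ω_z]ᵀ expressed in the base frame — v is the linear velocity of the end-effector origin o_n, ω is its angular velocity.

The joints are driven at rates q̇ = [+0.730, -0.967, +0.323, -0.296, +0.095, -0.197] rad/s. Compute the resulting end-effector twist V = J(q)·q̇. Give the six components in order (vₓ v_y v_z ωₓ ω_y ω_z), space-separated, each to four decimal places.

o_n = [-0.0580, -0.3767, -0.6075]
J₁: ẑ×o_n = [0.3767, -0.0580, 0.0000], ω = ẑ
J2: z=[0.7771, -0.6293, 0.0000] o=[-0.3587, -0.4430, 0.0000] → [0.3823, 0.4721, 0.2408, 0.7771, -0.6293, 0.0000]
J3: z=[0.7771, -0.6293, 0.0000] o=[-0.0834, -0.7862, -0.4810] → [0.0796, 0.0983, 0.3343, 0.7771, -0.6293, 0.0000]
J4: z=[-0.5217, -0.6443, -0.5592] o=[0.1946, -0.4429, -1.1359] → [-0.3034, 0.4170, -0.1974, -0.5217, -0.6443, -0.5592]
J5: z=[-0.3921, -0.4010, 0.8279] o=[-0.0702, -0.3574, -1.2199] → [-0.2296, 0.2502, 0.0124, -0.3921, -0.4010, 0.8279]
J6: z=[-0.3921, -0.4010, 0.8279] o=[0.0332, -0.0728, -0.4171] → [0.3279, -0.1502, 0.0825, -0.3921, -0.4010, 0.8279]
V = J·q̇ = [-0.0656, -0.5372, -0.0815, -0.3061, 0.6369, 0.8111]

-0.0656 -0.5372 -0.0815 -0.3061 0.6369 0.8111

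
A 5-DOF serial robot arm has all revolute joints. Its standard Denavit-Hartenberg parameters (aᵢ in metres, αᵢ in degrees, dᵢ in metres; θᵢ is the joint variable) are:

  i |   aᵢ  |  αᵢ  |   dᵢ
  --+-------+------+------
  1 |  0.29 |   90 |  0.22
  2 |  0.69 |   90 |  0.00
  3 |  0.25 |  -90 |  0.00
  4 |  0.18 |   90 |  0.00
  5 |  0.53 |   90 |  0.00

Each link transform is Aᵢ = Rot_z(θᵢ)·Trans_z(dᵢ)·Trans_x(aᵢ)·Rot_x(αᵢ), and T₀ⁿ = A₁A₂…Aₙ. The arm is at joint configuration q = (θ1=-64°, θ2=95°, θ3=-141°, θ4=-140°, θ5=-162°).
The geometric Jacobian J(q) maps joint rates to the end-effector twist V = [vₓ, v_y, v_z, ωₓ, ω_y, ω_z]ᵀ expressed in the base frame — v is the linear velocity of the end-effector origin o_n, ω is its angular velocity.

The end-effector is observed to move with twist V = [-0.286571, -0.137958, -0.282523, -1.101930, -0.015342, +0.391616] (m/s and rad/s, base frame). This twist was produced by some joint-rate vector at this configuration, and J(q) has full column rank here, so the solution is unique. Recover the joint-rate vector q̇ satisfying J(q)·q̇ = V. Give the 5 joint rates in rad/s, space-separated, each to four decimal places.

o_n = [0.1960, 0.0232, 0.4008]
J₁: ẑ×o_n = [-0.0232, 0.1960, 0.0000], ω = ẑ
J2: z=[-0.8988, -0.4384, 0.0000] o=[0.1271, -0.2607, 0.2200] → [-0.0793, 0.1625, -0.2249, -0.8988, -0.4384, 0.0000]
J3: z=[0.4367, -0.8954, 0.0872] o=[0.1008, -0.2066, 0.9074] → [0.4335, 0.2295, 0.1856, 0.4367, -0.8954, 0.0872]
J4: z=[0.6744, 0.3900, 0.6269] o=[0.2496, -0.1528, 0.7138] → [-0.2324, 0.1775, 0.1396, 0.6744, 0.3900, 0.6269]
J5: z=[-0.7172, 0.5477, 0.4309] o=[0.2180, -0.2861, 0.8307] → [-0.3687, -0.3178, -0.2097, -0.7172, 0.5477, 0.4309]
q̇ = J⁺·V = [-0.1070, 0.6570, 0.3290, 0.0740, 0.9830]

-0.1070 0.6570 0.3290 0.0740 0.9830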